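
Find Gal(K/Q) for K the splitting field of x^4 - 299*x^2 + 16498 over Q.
Gal(K/Q) = V_4 (Klein four-group, Z/2Z × Z/2Z)

f factors as (x^2 - 226)(x^2 - 73), so the splitting field is K = Q(sqrt(226), sqrt(73)). The elements 226, 73, 16498 are all non-squares in Q, so sqrt(226) and sqrt(73) generate independent quadratic extensions. Thus [K:Q] = 4 and Gal(K/Q) is generated by the two order-2 automorphisms sqrt(226) ↦ -sqrt(226) and sqrt(73) ↦ -sqrt(73), giving V_4.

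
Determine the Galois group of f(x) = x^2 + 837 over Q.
Gal(K/Q) = Z/2Z (cyclic of order 2)

x^2 + 837 is irreducible over Q since -837 is not a rational square. The splitting field Q(sqrt(-837)) has degree 2 over Q, and its unique nontrivial automorphism is sqrt(-837) ↦ -sqrt(-837). Hence Gal(Q(sqrt(-837))/Q) = Z/2Z.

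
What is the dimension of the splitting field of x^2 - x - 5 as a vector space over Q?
[K:Q] = 2

The discriminant of x^2 + (-1)*x + (-5) is b^2 - 4c = 1 - (-20) = 21. Since 21 is not a perfect square in Q, the polynomial is irreducible over Q. Its two roots generate a degree-2 extension, so [K:Q] = 2.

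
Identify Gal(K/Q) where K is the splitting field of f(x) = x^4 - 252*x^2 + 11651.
Gal(K/Q) = V_4 (Klein four-group, Z/2Z × Z/2Z)

f factors as (x^2 - 61)(x^2 - 191), so the splitting field is K = Q(sqrt(61), sqrt(191)). The elements 61, 191, 11651 are all non-squares in Q, so sqrt(61) and sqrt(191) generate independent quadratic extensions. Thus [K:Q] = 4 and Gal(K/Q) is generated by the two order-2 automorphisms sqrt(61) ↦ -sqrt(61) and sqrt(191) ↦ -sqrt(191), giving V_4.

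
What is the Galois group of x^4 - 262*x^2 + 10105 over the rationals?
Gal(K/Q) = V_4 (Klein four-group, Z/2Z × Z/2Z)

f factors as (x^2 - 47)(x^2 - 215), so the splitting field is K = Q(sqrt(47), sqrt(215)). The elements 47, 215, 10105 are all non-squares in Q, so sqrt(47) and sqrt(215) generate independent quadratic extensions. Thus [K:Q] = 4 and Gal(K/Q) is generated by the two order-2 automorphisms sqrt(47) ↦ -sqrt(47) and sqrt(215) ↦ -sqrt(215), giving V_4.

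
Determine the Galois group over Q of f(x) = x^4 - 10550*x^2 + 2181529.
Gal(K/Q) = Z/2Z (cyclic of order 2)

f factors as (x^2 - 211)(x^2 - 10339), so the splitting field is K = Q(sqrt(211), sqrt(10339)). The squarefree part of 211 is 211 and the squarefree part of 10339 is also 211, so sqrt(211) and sqrt(10339) are both rational multiples of sqrt(211). Hence Q(sqrt(211)) = Q(sqrt(10339)) = Q(sqrt(211)), and the splitting field collapses to a single degree-2 extension with Galois group Z/2Z.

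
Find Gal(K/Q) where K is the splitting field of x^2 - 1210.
Gal(K/Q) = Z/2Z (cyclic of order 2)

x^2 - 1210 is irreducible over Q since 1210 is not a rational square. The splitting field Q(sqrt(1210)) has degree 2 over Q, and its unique nontrivial automorphism is sqrt(1210) ↦ -sqrt(1210). Hence Gal(Q(sqrt(1210))/Q) = Z/2Z.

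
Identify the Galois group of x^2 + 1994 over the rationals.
Gal(K/Q) = Z/2Z (cyclic of order 2)

x^2 + 1994 is irreducible over Q since -1994 is not a rational square. The splitting field Q(sqrt(-1994)) has degree 2 over Q, and its unique nontrivial automorphism is sqrt(-1994) ↦ -sqrt(-1994). Hence Gal(Q(sqrt(-1994))/Q) = Z/2Z.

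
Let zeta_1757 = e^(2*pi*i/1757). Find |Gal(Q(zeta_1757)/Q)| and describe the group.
|Gal(Q(zeta_1757)/Q)| = phi(1757) = 1500; group ≅ (Z/1757Z)^* ≅ Z/6Z × Z/250Z

The n-th cyclotomic polynomial Φ_1757(x) is the minimal polynomial of zeta_1757 over Q and has degree phi(1757) = 1500. So Q(zeta_1757) is a degree-1500 Galois extension with Galois group (Z/1757Z)^*. By CRT, (Z/1757Z)^* ≅ (Z/7Z)^* × (Z/251Z)^*. Each prime-power unit group is (Z/7Z)^* ≅ Z/6Z; (Z/251Z)^* ≅ Z/250Z. Hence Gal(Q(zeta_1757)/Q) ≅ Z/6Z × Z/250Z.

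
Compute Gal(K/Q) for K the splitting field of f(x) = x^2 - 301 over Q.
Gal(K/Q) = Z/2Z (cyclic of order 2)

x^2 - 301 is irreducible over Q since 301 is not a rational square. The splitting field Q(sqrt(301)) has degree 2 over Q, and its unique nontrivial automorphism is sqrt(301) ↦ -sqrt(301). Hence Gal(Q(sqrt(301))/Q) = Z/2Z.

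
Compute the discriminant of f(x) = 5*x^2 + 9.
Δ = -180

For a quadratic a x^2 + b x + c the discriminant is Δ = b^2 - 4ac = (0)^2 - 4*(5)*(9) = 0 - (180) = -180.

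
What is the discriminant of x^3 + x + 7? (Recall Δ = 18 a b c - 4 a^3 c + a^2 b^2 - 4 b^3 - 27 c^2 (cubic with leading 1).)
Δ = -1327

For x^3 + a x^2 + b x + c the discriminant is Δ = 18 a b c - 4 a^3 c + a^2 b^2 - 4 b^3 - 27 c^2.
Plug a = 0, b = 1, c = 7:
  18*(0)*(1)*(7) - 4*(0)^3*(7) + (0)^2*(1)^2 - 4*(1)^3 - 27*(7)^2
  = 0 + (0) + 0 + (-4) + (-1323)
  = -1327.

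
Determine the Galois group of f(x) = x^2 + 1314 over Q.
Gal(K/Q) = Z/2Z (cyclic of order 2)

x^2 + 1314 is irreducible over Q since -1314 is not a rational square. The splitting field Q(sqrt(-1314)) has degree 2 over Q, and its unique nontrivial automorphism is sqrt(-1314) ↦ -sqrt(-1314). Hence Gal(Q(sqrt(-1314))/Q) = Z/2Z.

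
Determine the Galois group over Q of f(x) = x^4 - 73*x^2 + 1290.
Gal(K/Q) = V_4 (Klein four-group, Z/2Z × Z/2Z)

f factors as (x^2 - 43)(x^2 - 30), so the splitting field is K = Q(sqrt(43), sqrt(30)). The elements 43, 30, 1290 are all non-squares in Q, so sqrt(43) and sqrt(30) generate independent quadratic extensions. Thus [K:Q] = 4 and Gal(K/Q) is generated by the two order-2 automorphisms sqrt(43) ↦ -sqrt(43) and sqrt(30) ↦ -sqrt(30), giving V_4.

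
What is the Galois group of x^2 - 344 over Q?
Gal(K/Q) = Z/2Z (cyclic of order 2)

x^2 - 344 is irreducible over Q since 344 is not a rational square. The splitting field Q(sqrt(344)) has degree 2 over Q, and its unique nontrivial automorphism is sqrt(344) ↦ -sqrt(344). Hence Gal(Q(sqrt(344))/Q) = Z/2Z.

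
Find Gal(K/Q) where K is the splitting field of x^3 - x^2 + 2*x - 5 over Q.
Gal(K/Q) = S_3 (symmetric group of order 6)

Compute the discriminant of x^3 + (-1)*x^2 + (2)*x + (-5): Δ = -543. Since Δ is not a rational square, the Galois group is not contained in A_3; it must be the full S_3 (irreducibility of the cubic rules out anything smaller).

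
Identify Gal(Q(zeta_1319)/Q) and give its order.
|Gal(Q(zeta_1319)/Q)| = phi(1319) = 1318; group ≅ (Z/1319Z)^* ≅ Z/1318Z

The n-th cyclotomic polynomial Φ_1319(x) is the minimal polynomial of zeta_1319 over Q and has degree phi(1319) = 1318. So Q(zeta_1319) is a degree-1318 Galois extension with Galois group (Z/1319Z)^*. (Z/1319Z)^* is cyclic since 1319 is an odd prime power (or 4). Hence Gal(Q(zeta_1319)/Q) ≅ Z/1318Z.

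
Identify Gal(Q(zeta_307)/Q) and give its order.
|Gal(Q(zeta_307)/Q)| = phi(307) = 306; group ≅ (Z/307Z)^* ≅ Z/306Z

The n-th cyclotomic polynomial Φ_307(x) is the minimal polynomial of zeta_307 over Q and has degree phi(307) = 306. So Q(zeta_307) is a degree-306 Galois extension with Galois group (Z/307Z)^*. (Z/307Z)^* is cyclic since 307 is an odd prime power (or 4). Hence Gal(Q(zeta_307)/Q) ≅ Z/306Z.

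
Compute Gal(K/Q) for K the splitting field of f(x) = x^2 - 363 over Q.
Gal(K/Q) = Z/2Z (cyclic of order 2)

x^2 - 363 is irreducible over Q since 363 is not a rational square. The splitting field Q(sqrt(363)) has degree 2 over Q, and its unique nontrivial automorphism is sqrt(363) ↦ -sqrt(363). Hence Gal(Q(sqrt(363))/Q) = Z/2Z.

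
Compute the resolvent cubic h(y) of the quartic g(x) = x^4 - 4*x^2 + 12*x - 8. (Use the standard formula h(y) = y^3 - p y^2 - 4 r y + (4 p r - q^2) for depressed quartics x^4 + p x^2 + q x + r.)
h(y) = y^3 + 4*y^2 + 32*y - 16

Identify coefficients: p = -4, q = 12, r = -8.
Plug into h(y) = y^3 - p y^2 - 4 r y + (4 p r - q^2):
  h(y) = y^3 - (-4) y^2 - 4*(-8) y + (4*(-4)*(-8) - (12)^2)
       = y^3 + (4) y^2 + (32) y + (-16).
Simplifying: h(y) = y^3 + 4*y^2 + 32*y - 16.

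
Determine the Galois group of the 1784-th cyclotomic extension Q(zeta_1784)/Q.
|Gal(Q(zeta_1784)/Q)| = phi(1784) = 888; group ≅ (Z/1784Z)^* ≅ Z/2Z × Z/2Z × Z/222Z

The n-th cyclotomic polynomial Φ_1784(x) is the minimal polynomial of zeta_1784 over Q and has degree phi(1784) = 888. So Q(zeta_1784) is a degree-888 Galois extension with Galois group (Z/1784Z)^*. By CRT, (Z/1784Z)^* ≅ (Z/8Z)^* × (Z/223Z)^*. Each prime-power unit group is (Z/8Z)^* ≅ Z/2Z × Z/2Z; (Z/223Z)^* ≅ Z/222Z. Hence Gal(Q(zeta_1784)/Q) ≅ Z/2Z × Z/2Z × Z/222Z.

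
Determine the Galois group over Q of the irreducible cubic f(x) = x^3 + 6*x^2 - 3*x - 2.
Gal(K/Q) = S_3 (symmetric group of order 6)

Compute the discriminant of x^3 + (6)*x^2 + (-3)*x + (-2): Δ = 2700. Since Δ is not a rational square, the Galois group is not contained in A_3; it must be the full S_3 (irreducibility of the cubic rules out anything smaller).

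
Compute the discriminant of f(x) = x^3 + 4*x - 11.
Δ = -3523

For a depressed cubic x^3 + p x + q the discriminant is Δ = -4 p^3 - 27 q^2 = -4*(4)^3 - 27*(-11)^2 = -256 - 3267 = -3523.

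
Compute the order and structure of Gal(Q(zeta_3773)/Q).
|Gal(Q(zeta_3773)/Q)| = phi(3773) = 2940; group ≅ (Z/3773Z)^* ≅ Z/10Z × Z/294Z

The n-th cyclotomic polynomial Φ_3773(x) is the minimal polynomial of zeta_3773 over Q and has degree phi(3773) = 2940. So Q(zeta_3773) is a degree-2940 Galois extension with Galois group (Z/3773Z)^*. By CRT, (Z/3773Z)^* ≅ (Z/343Z)^* × (Z/11Z)^*. Each prime-power unit group is (Z/343Z)^* ≅ Z/294Z; (Z/11Z)^* ≅ Z/10Z. Hence Gal(Q(zeta_3773)/Q) ≅ Z/10Z × Z/294Z.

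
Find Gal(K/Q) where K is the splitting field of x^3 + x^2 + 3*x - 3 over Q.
Gal(K/Q) = S_3 (symmetric group of order 6)

Compute the discriminant of x^3 + (1)*x^2 + (3)*x + (-3): Δ = -492. Since Δ is not a rational square, the Galois group is not contained in A_3; it must be the full S_3 (irreducibility of the cubic rules out anything smaller).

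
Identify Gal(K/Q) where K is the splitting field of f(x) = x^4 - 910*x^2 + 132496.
Gal(K/Q) = Z/2Z (cyclic of order 2)

f factors as (x^2 - 182)(x^2 - 728), so the splitting field is K = Q(sqrt(182), sqrt(728)). The squarefree part of 182 is 182 and the squarefree part of 728 is also 182, so sqrt(182) and sqrt(728) are both rational multiples of sqrt(182). Hence Q(sqrt(182)) = Q(sqrt(728)) = Q(sqrt(182)), and the splitting field collapses to a single degree-2 extension with Galois group Z/2Z.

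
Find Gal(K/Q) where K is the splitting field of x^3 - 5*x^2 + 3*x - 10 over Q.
Gal(K/Q) = S_3 (symmetric group of order 6)

Compute the discriminant of x^3 + (-5)*x^2 + (3)*x + (-10): Δ = -4883. Since Δ is not a rational square, the Galois group is not contained in A_3; it must be the full S_3 (irreducibility of the cubic rules out anything smaller).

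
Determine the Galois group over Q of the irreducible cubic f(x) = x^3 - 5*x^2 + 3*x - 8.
Gal(K/Q) = S_3 (symmetric group of order 6)

Compute the discriminant of x^3 + (-5)*x^2 + (3)*x + (-8): Δ = -3451. Since Δ is not a rational square, the Galois group is not contained in A_3; it must be the full S_3 (irreducibility of the cubic rules out anything smaller).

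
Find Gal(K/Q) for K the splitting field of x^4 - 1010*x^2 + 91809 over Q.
Gal(K/Q) = Z/2Z (cyclic of order 2)

f factors as (x^2 - 909)(x^2 - 101), so the splitting field is K = Q(sqrt(909), sqrt(101)). The squarefree part of 909 is 101 and the squarefree part of 101 is also 101, so sqrt(909) and sqrt(101) are both rational multiples of sqrt(101). Hence Q(sqrt(909)) = Q(sqrt(101)) = Q(sqrt(101)), and the splitting field collapses to a single degree-2 extension with Galois group Z/2Z.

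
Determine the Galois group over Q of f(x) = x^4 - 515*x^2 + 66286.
Gal(K/Q) = V_4 (Klein four-group, Z/2Z × Z/2Z)

f factors as (x^2 - 253)(x^2 - 262), so the splitting field is K = Q(sqrt(253), sqrt(262)). The elements 253, 262, 66286 are all non-squares in Q, so sqrt(253) and sqrt(262) generate independent quadratic extensions. Thus [K:Q] = 4 and Gal(K/Q) is generated by the two order-2 automorphisms sqrt(253) ↦ -sqrt(253) and sqrt(262) ↦ -sqrt(262), giving V_4.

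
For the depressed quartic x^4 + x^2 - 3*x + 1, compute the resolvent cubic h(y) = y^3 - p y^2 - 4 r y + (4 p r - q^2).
h(y) = y^3 - y^2 - 4*y - 5

Identify coefficients: p = 1, q = -3, r = 1.
Plug into h(y) = y^3 - p y^2 - 4 r y + (4 p r - q^2):
  h(y) = y^3 - (1) y^2 - 4*(1) y + (4*(1)*(1) - (-3)^2)
       = y^3 + (-1) y^2 + (-4) y + (-5).
Simplifying: h(y) = y^3 - y^2 - 4*y - 5.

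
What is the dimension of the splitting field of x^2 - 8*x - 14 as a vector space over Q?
[K:Q] = 2

The discriminant of x^2 + (-8)*x + (-14) is b^2 - 4c = 64 - (-56) = 120. Since 120 is not a perfect square in Q, the polynomial is irreducible over Q. Its two roots generate a degree-2 extension, so [K:Q] = 2.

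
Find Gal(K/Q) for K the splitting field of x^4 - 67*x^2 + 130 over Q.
Gal(K/Q) = V_4 (Klein four-group, Z/2Z × Z/2Z)

f factors as (x^2 - 2)(x^2 - 65), so the splitting field is K = Q(sqrt(2), sqrt(65)). The elements 2, 65, 130 are all non-squares in Q, so sqrt(2) and sqrt(65) generate independent quadratic extensions. Thus [K:Q] = 4 and Gal(K/Q) is generated by the two order-2 automorphisms sqrt(2) ↦ -sqrt(2) and sqrt(65) ↦ -sqrt(65), giving V_4.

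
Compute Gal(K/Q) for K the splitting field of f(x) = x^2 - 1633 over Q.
Gal(K/Q) = Z/2Z (cyclic of order 2)

x^2 - 1633 is irreducible over Q since 1633 is not a rational square. The splitting field Q(sqrt(1633)) has degree 2 over Q, and its unique nontrivial automorphism is sqrt(1633) ↦ -sqrt(1633). Hence Gal(Q(sqrt(1633))/Q) = Z/2Z.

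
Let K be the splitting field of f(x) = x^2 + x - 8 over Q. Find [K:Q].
[K:Q] = 2

The discriminant of x^2 + (1)*x + (-8) is b^2 - 4c = 1 - (-32) = 33. Since 33 is not a perfect square in Q, the polynomial is irreducible over Q. Its two roots generate a degree-2 extension, so [K:Q] = 2.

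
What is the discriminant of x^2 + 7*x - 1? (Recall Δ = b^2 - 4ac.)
Δ = 53

For a quadratic a x^2 + b x + c the discriminant is Δ = b^2 - 4ac = (7)^2 - 4*(1)*(-1) = 49 - (-4) = 53.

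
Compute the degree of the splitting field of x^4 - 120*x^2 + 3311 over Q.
[K:Q] = 4

f factors as (x^2 - 77)(x^2 - 43); the splitting field is K = Q(sqrt(77), sqrt(43)). Since 77, 43, and 3311 are all non-squares in Q, the three subfields Q(sqrt(77)), Q(sqrt(43)), Q(sqrt(3311)) are distinct degree-2 extensions, so [K:Q] = 4 (Klein four Galois group).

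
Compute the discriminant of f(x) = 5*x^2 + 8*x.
Δ = 64

For a quadratic a x^2 + b x + c the discriminant is Δ = b^2 - 4ac = (8)^2 - 4*(5)*(0) = 64 - (0) = 64.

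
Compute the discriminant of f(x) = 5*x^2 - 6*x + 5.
Δ = -64

For a quadratic a x^2 + b x + c the discriminant is Δ = b^2 - 4ac = (-6)^2 - 4*(5)*(5) = 36 - (100) = -64.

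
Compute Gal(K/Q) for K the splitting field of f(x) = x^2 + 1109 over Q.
Gal(K/Q) = Z/2Z (cyclic of order 2)

x^2 + 1109 is irreducible over Q since -1109 is not a rational square. The splitting field Q(sqrt(-1109)) has degree 2 over Q, and its unique nontrivial automorphism is sqrt(-1109) ↦ -sqrt(-1109). Hence Gal(Q(sqrt(-1109))/Q) = Z/2Z.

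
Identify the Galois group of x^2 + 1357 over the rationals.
Gal(K/Q) = Z/2Z (cyclic of order 2)

x^2 + 1357 is irreducible over Q since -1357 is not a rational square. The splitting field Q(sqrt(-1357)) has degree 2 over Q, and its unique nontrivial automorphism is sqrt(-1357) ↦ -sqrt(-1357). Hence Gal(Q(sqrt(-1357))/Q) = Z/2Z.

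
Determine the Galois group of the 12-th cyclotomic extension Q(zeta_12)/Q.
|Gal(Q(zeta_12)/Q)| = phi(12) = 4; group ≅ (Z/12Z)^* ≅ Z/2Z × Z/2Z

The n-th cyclotomic polynomial Φ_12(x) is the minimal polynomial of zeta_12 over Q and has degree phi(12) = 4. So Q(zeta_12) is a degree-4 Galois extension with Galois group (Z/12Z)^*. By CRT, (Z/12Z)^* ≅ (Z/4Z)^* × (Z/3Z)^*. Each prime-power unit group is (Z/4Z)^* ≅ Z/2Z; (Z/3Z)^* ≅ Z/2Z. Hence Gal(Q(zeta_12)/Q) ≅ Z/2Z × Z/2Z.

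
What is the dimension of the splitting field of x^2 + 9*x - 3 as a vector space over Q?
[K:Q] = 2

The discriminant of x^2 + (9)*x + (-3) is b^2 - 4c = 81 - (-12) = 93. Since 93 is not a perfect square in Q, the polynomial is irreducible over Q. Its two roots generate a degree-2 extension, so [K:Q] = 2.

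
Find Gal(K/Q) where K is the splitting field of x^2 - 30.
Gal(K/Q) = Z/2Z (cyclic of order 2)

x^2 - 30 is irreducible over Q since 30 is not a rational square. The splitting field Q(sqrt(30)) has degree 2 over Q, and its unique nontrivial automorphism is sqrt(30) ↦ -sqrt(30). Hence Gal(Q(sqrt(30))/Q) = Z/2Z.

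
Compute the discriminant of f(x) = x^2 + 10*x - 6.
Δ = 124

For a quadratic a x^2 + b x + c the discriminant is Δ = b^2 - 4ac = (10)^2 - 4*(1)*(-6) = 100 - (-24) = 124.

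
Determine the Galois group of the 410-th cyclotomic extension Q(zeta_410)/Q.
|Gal(Q(zeta_410)/Q)| = phi(410) = 160; group ≅ (Z/410Z)^* ≅ Z/4Z × Z/40Z

The n-th cyclotomic polynomial Φ_410(x) is the minimal polynomial of zeta_410 over Q and has degree phi(410) = 160. So Q(zeta_410) is a degree-160 Galois extension with Galois group (Z/410Z)^*. By CRT, (Z/410Z)^* ≅ (Z/2Z)^* × (Z/5Z)^* × (Z/41Z)^*. Each prime-power unit group is (Z/2Z)^* ≅ trivial group (order 1); (Z/5Z)^* ≅ Z/4Z; (Z/41Z)^* ≅ Z/40Z. Hence Gal(Q(zeta_410)/Q) ≅ Z/4Z × Z/40Z.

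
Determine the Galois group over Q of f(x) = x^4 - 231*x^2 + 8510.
Gal(K/Q) = V_4 (Klein four-group, Z/2Z × Z/2Z)

f factors as (x^2 - 185)(x^2 - 46), so the splitting field is K = Q(sqrt(185), sqrt(46)). The elements 185, 46, 8510 are all non-squares in Q, so sqrt(185) and sqrt(46) generate independent quadratic extensions. Thus [K:Q] = 4 and Gal(K/Q) is generated by the two order-2 automorphisms sqrt(185) ↦ -sqrt(185) and sqrt(46) ↦ -sqrt(46), giving V_4.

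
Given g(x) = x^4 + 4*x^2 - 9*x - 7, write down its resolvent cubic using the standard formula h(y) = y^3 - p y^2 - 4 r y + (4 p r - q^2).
h(y) = y^3 - 4*y^2 + 28*y - 193

Identify coefficients: p = 4, q = -9, r = -7.
Plug into h(y) = y^3 - p y^2 - 4 r y + (4 p r - q^2):
  h(y) = y^3 - (4) y^2 - 4*(-7) y + (4*(4)*(-7) - (-9)^2)
       = y^3 + (-4) y^2 + (28) y + (-193).
Simplifying: h(y) = y^3 - 4*y^2 + 28*y - 193.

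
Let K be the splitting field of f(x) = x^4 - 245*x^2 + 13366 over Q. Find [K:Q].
[K:Q] = 4

f factors as (x^2 - 163)(x^2 - 82); the splitting field is K = Q(sqrt(163), sqrt(82)). Since 163, 82, and 13366 are all non-squares in Q, the three subfields Q(sqrt(163)), Q(sqrt(82)), Q(sqrt(13366)) are distinct degree-2 extensions, so [K:Q] = 4 (Klein four Galois group).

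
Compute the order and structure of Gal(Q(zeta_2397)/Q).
|Gal(Q(zeta_2397)/Q)| = phi(2397) = 1472; group ≅ (Z/2397Z)^* ≅ Z/2Z × Z/16Z × Z/46Z

The n-th cyclotomic polynomial Φ_2397(x) is the minimal polynomial of zeta_2397 over Q and has degree phi(2397) = 1472. So Q(zeta_2397) is a degree-1472 Galois extension with Galois group (Z/2397Z)^*. By CRT, (Z/2397Z)^* ≅ (Z/3Z)^* × (Z/17Z)^* × (Z/47Z)^*. Each prime-power unit group is (Z/3Z)^* ≅ Z/2Z; (Z/17Z)^* ≅ Z/16Z; (Z/47Z)^* ≅ Z/46Z. Hence Gal(Q(zeta_2397)/Q) ≅ Z/2Z × Z/16Z × Z/46Z.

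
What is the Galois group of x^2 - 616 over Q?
Gal(K/Q) = Z/2Z (cyclic of order 2)

x^2 - 616 is irreducible over Q since 616 is not a rational square. The splitting field Q(sqrt(616)) has degree 2 over Q, and its unique nontrivial automorphism is sqrt(616) ↦ -sqrt(616). Hence Gal(Q(sqrt(616))/Q) = Z/2Z.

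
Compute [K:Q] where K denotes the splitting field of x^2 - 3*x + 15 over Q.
[K:Q] = 2

The discriminant of x^2 + (-3)*x + (15) is b^2 - 4c = 9 - (60) = -51. Since -51 is not a perfect square in Q, the polynomial is irreducible over Q. Its two roots generate a degree-2 extension, so [K:Q] = 2.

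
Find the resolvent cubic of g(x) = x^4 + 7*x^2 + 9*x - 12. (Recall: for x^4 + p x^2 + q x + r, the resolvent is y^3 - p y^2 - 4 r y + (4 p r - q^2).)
h(y) = y^3 - 7*y^2 + 48*y - 417

Identify coefficients: p = 7, q = 9, r = -12.
Plug into h(y) = y^3 - p y^2 - 4 r y + (4 p r - q^2):
  h(y) = y^3 - (7) y^2 - 4*(-12) y + (4*(7)*(-12) - (9)^2)
       = y^3 + (-7) y^2 + (48) y + (-417).
Simplifying: h(y) = y^3 - 7*y^2 + 48*y - 417.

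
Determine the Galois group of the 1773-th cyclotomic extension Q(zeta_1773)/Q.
|Gal(Q(zeta_1773)/Q)| = phi(1773) = 1176; group ≅ (Z/1773Z)^* ≅ Z/6Z × Z/196Z

The n-th cyclotomic polynomial Φ_1773(x) is the minimal polynomial of zeta_1773 over Q and has degree phi(1773) = 1176. So Q(zeta_1773) is a degree-1176 Galois extension with Galois group (Z/1773Z)^*. By CRT, (Z/1773Z)^* ≅ (Z/9Z)^* × (Z/197Z)^*. Each prime-power unit group is (Z/9Z)^* ≅ Z/6Z; (Z/197Z)^* ≅ Z/196Z. Hence Gal(Q(zeta_1773)/Q) ≅ Z/6Z × Z/196Z.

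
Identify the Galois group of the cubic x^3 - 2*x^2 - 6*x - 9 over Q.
Gal(K/Q) = S_3 (symmetric group of order 6)

Compute the discriminant of x^3 + (-2)*x^2 + (-6)*x + (-9): Δ = -3411. Since Δ is not a rational square, the Galois group is not contained in A_3; it must be the full S_3 (irreducibility of the cubic rules out anything smaller).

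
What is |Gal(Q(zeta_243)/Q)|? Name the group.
|Gal(Q(zeta_243)/Q)| = phi(243) = 162; group ≅ (Z/243Z)^* ≅ Z/162Z

The n-th cyclotomic polynomial Φ_243(x) is the minimal polynomial of zeta_243 over Q and has degree phi(243) = 162. So Q(zeta_243) is a degree-162 Galois extension with Galois group (Z/243Z)^*. (Z/243Z)^* is cyclic since 243 is an odd prime power (or 4). Hence Gal(Q(zeta_243)/Q) ≅ Z/162Z.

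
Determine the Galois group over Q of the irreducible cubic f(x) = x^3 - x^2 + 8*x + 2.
Gal(K/Q) = S_3 (symmetric group of order 6)

Compute the discriminant of x^3 + (-1)*x^2 + (8)*x + (2): Δ = -2372. Since Δ is not a rational square, the Galois group is not contained in A_3; it must be the full S_3 (irreducibility of the cubic rules out anything smaller).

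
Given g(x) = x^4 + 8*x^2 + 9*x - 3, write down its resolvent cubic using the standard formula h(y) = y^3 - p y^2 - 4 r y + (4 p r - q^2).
h(y) = y^3 - 8*y^2 + 12*y - 177

Identify coefficients: p = 8, q = 9, r = -3.
Plug into h(y) = y^3 - p y^2 - 4 r y + (4 p r - q^2):
  h(y) = y^3 - (8) y^2 - 4*(-3) y + (4*(8)*(-3) - (9)^2)
       = y^3 + (-8) y^2 + (12) y + (-177).
Simplifying: h(y) = y^3 - 8*y^2 + 12*y - 177.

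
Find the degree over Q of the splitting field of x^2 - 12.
[K:Q] = 2

The discriminant of x^2 + (0)*x + (-12) is b^2 - 4c = 0 - (-48) = 48. Since 48 is not a perfect square in Q, the polynomial is irreducible over Q. Its two roots generate a degree-2 extension, so [K:Q] = 2.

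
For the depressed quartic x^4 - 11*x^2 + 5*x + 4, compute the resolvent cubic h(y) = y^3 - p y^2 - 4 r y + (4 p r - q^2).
h(y) = y^3 + 11*y^2 - 16*y - 201

Identify coefficients: p = -11, q = 5, r = 4.
Plug into h(y) = y^3 - p y^2 - 4 r y + (4 p r - q^2):
  h(y) = y^3 - (-11) y^2 - 4*(4) y + (4*(-11)*(4) - (5)^2)
       = y^3 + (11) y^2 + (-16) y + (-201).
Simplifying: h(y) = y^3 + 11*y^2 - 16*y - 201.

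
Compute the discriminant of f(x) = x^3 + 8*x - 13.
Δ = -6611

For a depressed cubic x^3 + p x + q the discriminant is Δ = -4 p^3 - 27 q^2 = -4*(8)^3 - 27*(-13)^2 = -2048 - 4563 = -6611.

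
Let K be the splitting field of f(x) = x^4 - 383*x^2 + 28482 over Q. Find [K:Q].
[K:Q] = 4

f factors as (x^2 - 282)(x^2 - 101); the splitting field is K = Q(sqrt(282), sqrt(101)). Since 282, 101, and 28482 are all non-squares in Q, the three subfields Q(sqrt(282)), Q(sqrt(101)), Q(sqrt(28482)) are distinct degree-2 extensions, so [K:Q] = 4 (Klein four Galois group).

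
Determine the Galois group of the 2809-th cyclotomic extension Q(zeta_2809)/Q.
|Gal(Q(zeta_2809)/Q)| = phi(2809) = 2756; group ≅ (Z/2809Z)^* ≅ Z/2756Z

The n-th cyclotomic polynomial Φ_2809(x) is the minimal polynomial of zeta_2809 over Q and has degree phi(2809) = 2756. So Q(zeta_2809) is a degree-2756 Galois extension with Galois group (Z/2809Z)^*. (Z/2809Z)^* is cyclic since 2809 is an odd prime power (or 4). Hence Gal(Q(zeta_2809)/Q) ≅ Z/2756Z.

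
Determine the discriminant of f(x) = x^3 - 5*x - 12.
Δ = -3388

For a depressed cubic x^3 + p x + q the discriminant is Δ = -4 p^3 - 27 q^2 = -4*(-5)^3 - 27*(-12)^2 = 500 - 3888 = -3388.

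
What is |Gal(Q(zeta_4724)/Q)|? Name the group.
|Gal(Q(zeta_4724)/Q)| = phi(4724) = 2360; group ≅ (Z/4724Z)^* ≅ Z/2Z × Z/1180Z

The n-th cyclotomic polynomial Φ_4724(x) is the minimal polynomial of zeta_4724 over Q and has degree phi(4724) = 2360. So Q(zeta_4724) is a degree-2360 Galois extension with Galois group (Z/4724Z)^*. By CRT, (Z/4724Z)^* ≅ (Z/4Z)^* × (Z/1181Z)^*. Each prime-power unit group is (Z/4Z)^* ≅ Z/2Z; (Z/1181Z)^* ≅ Z/1180Z. Hence Gal(Q(zeta_4724)/Q) ≅ Z/2Z × Z/1180Z.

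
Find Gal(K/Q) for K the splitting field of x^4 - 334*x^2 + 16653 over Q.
Gal(K/Q) = V_4 (Klein four-group, Z/2Z × Z/2Z)

f factors as (x^2 - 61)(x^2 - 273), so the splitting field is K = Q(sqrt(61), sqrt(273)). The elements 61, 273, 16653 are all non-squares in Q, so sqrt(61) and sqrt(273) generate independent quadratic extensions. Thus [K:Q] = 4 and Gal(K/Q) is generated by the two order-2 automorphisms sqrt(61) ↦ -sqrt(61) and sqrt(273) ↦ -sqrt(273), giving V_4.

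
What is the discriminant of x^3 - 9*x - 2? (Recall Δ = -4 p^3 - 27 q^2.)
Δ = 2808

For a depressed cubic x^3 + p x + q the discriminant is Δ = -4 p^3 - 27 q^2 = -4*(-9)^3 - 27*(-2)^2 = 2916 - 108 = 2808.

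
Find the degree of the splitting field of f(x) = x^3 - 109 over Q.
[K:Q] = 6

x^3 - 109 has one real root r = 109^(1/3) and two complex roots r*zeta_3, r*zeta_3^2 where zeta_3 = e^(2*pi*i/3). The splitting field is Q(r, zeta_3). [Q(r):Q] = 3 and [Q(zeta_3):Q] = 2 with gcd = 1, so [Q(r, zeta_3):Q] = 3 * 2 = 6.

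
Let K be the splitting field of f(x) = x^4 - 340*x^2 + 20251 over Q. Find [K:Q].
[K:Q] = 4

f factors as (x^2 - 77)(x^2 - 263); the splitting field is K = Q(sqrt(77), sqrt(263)). Since 77, 263, and 20251 are all non-squares in Q, the three subfields Q(sqrt(77)), Q(sqrt(263)), Q(sqrt(20251)) are distinct degree-2 extensions, so [K:Q] = 4 (Klein four Galois group).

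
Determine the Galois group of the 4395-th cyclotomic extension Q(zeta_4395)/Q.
|Gal(Q(zeta_4395)/Q)| = phi(4395) = 2336; group ≅ (Z/4395Z)^* ≅ Z/2Z × Z/4Z × Z/292Z

The n-th cyclotomic polynomial Φ_4395(x) is the minimal polynomial of zeta_4395 over Q and has degree phi(4395) = 2336. So Q(zeta_4395) is a degree-2336 Galois extension with Galois group (Z/4395Z)^*. By CRT, (Z/4395Z)^* ≅ (Z/3Z)^* × (Z/5Z)^* × (Z/293Z)^*. Each prime-power unit group is (Z/3Z)^* ≅ Z/2Z; (Z/5Z)^* ≅ Z/4Z; (Z/293Z)^* ≅ Z/292Z. Hence Gal(Q(zeta_4395)/Q) ≅ Z/2Z × Z/4Z × Z/292Z.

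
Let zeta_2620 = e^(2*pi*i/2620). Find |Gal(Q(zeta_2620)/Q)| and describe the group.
|Gal(Q(zeta_2620)/Q)| = phi(2620) = 1040; group ≅ (Z/2620Z)^* ≅ Z/2Z × Z/4Z × Z/130Z

The n-th cyclotomic polynomial Φ_2620(x) is the minimal polynomial of zeta_2620 over Q and has degree phi(2620) = 1040. So Q(zeta_2620) is a degree-1040 Galois extension with Galois group (Z/2620Z)^*. By CRT, (Z/2620Z)^* ≅ (Z/4Z)^* × (Z/5Z)^* × (Z/131Z)^*. Each prime-power unit group is (Z/4Z)^* ≅ Z/2Z; (Z/5Z)^* ≅ Z/4Z; (Z/131Z)^* ≅ Z/130Z. Hence Gal(Q(zeta_2620)/Q) ≅ Z/2Z × Z/4Z × Z/130Z.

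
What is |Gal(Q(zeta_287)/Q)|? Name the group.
|Gal(Q(zeta_287)/Q)| = phi(287) = 240; group ≅ (Z/287Z)^* ≅ Z/6Z × Z/40Z

The n-th cyclotomic polynomial Φ_287(x) is the minimal polynomial of zeta_287 over Q and has degree phi(287) = 240. So Q(zeta_287) is a degree-240 Galois extension with Galois group (Z/287Z)^*. By CRT, (Z/287Z)^* ≅ (Z/7Z)^* × (Z/41Z)^*. Each prime-power unit group is (Z/7Z)^* ≅ Z/6Z; (Z/41Z)^* ≅ Z/40Z. Hence Gal(Q(zeta_287)/Q) ≅ Z/6Z × Z/40Z.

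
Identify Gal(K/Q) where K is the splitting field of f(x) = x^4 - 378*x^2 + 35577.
Gal(K/Q) = V_4 (Klein four-group, Z/2Z × Z/2Z)

f factors as (x^2 - 201)(x^2 - 177), so the splitting field is K = Q(sqrt(201), sqrt(177)). The elements 201, 177, 35577 are all non-squares in Q, so sqrt(201) and sqrt(177) generate independent quadratic extensions. Thus [K:Q] = 4 and Gal(K/Q) is generated by the two order-2 automorphisms sqrt(201) ↦ -sqrt(201) and sqrt(177) ↦ -sqrt(177), giving V_4.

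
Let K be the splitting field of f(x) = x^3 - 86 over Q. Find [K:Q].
[K:Q] = 6

x^3 - 86 has one real root r = 86^(1/3) and two complex roots r*zeta_3, r*zeta_3^2 where zeta_3 = e^(2*pi*i/3). The splitting field is Q(r, zeta_3). [Q(r):Q] = 3 and [Q(zeta_3):Q] = 2 with gcd = 1, so [Q(r, zeta_3):Q] = 3 * 2 = 6.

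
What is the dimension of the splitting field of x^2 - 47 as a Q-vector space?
[K:Q] = 2

The polynomial x^2 - 47 is irreducible over Q since 47 is not a perfect square. Its splitting field is Q(sqrt(47)), which has degree 2 over Q.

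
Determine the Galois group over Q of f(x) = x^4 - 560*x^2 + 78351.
Gal(K/Q) = V_4 (Klein four-group, Z/2Z × Z/2Z)

f factors as (x^2 - 287)(x^2 - 273), so the splitting field is K = Q(sqrt(287), sqrt(273)). The elements 287, 273, 78351 are all non-squares in Q, so sqrt(287) and sqrt(273) generate independent quadratic extensions. Thus [K:Q] = 4 and Gal(K/Q) is generated by the two order-2 automorphisms sqrt(287) ↦ -sqrt(287) and sqrt(273) ↦ -sqrt(273), giving V_4.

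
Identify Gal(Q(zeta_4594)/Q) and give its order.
|Gal(Q(zeta_4594)/Q)| = phi(4594) = 2296; group ≅ (Z/4594Z)^* ≅ Z/2296Z

The n-th cyclotomic polynomial Φ_4594(x) is the minimal polynomial of zeta_4594 over Q and has degree phi(4594) = 2296. So Q(zeta_4594) is a degree-2296 Galois extension with Galois group (Z/4594Z)^*. By CRT, (Z/4594Z)^* ≅ (Z/2Z)^* × (Z/2297Z)^*. Each prime-power unit group is (Z/2Z)^* ≅ trivial group (order 1); (Z/2297Z)^* ≅ Z/2296Z. Hence Gal(Q(zeta_4594)/Q) ≅ Z/2296Z.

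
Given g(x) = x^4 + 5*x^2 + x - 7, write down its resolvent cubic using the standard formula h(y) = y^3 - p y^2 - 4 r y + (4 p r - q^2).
h(y) = y^3 - 5*y^2 + 28*y - 141

Identify coefficients: p = 5, q = 1, r = -7.
Plug into h(y) = y^3 - p y^2 - 4 r y + (4 p r - q^2):
  h(y) = y^3 - (5) y^2 - 4*(-7) y + (4*(5)*(-7) - (1)^2)
       = y^3 + (-5) y^2 + (28) y + (-141).
Simplifying: h(y) = y^3 - 5*y^2 + 28*y - 141.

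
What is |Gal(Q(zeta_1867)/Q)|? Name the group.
|Gal(Q(zeta_1867)/Q)| = phi(1867) = 1866; group ≅ (Z/1867Z)^* ≅ Z/1866Z

The n-th cyclotomic polynomial Φ_1867(x) is the minimal polynomial of zeta_1867 over Q and has degree phi(1867) = 1866. So Q(zeta_1867) is a degree-1866 Galois extension with Galois group (Z/1867Z)^*. (Z/1867Z)^* is cyclic since 1867 is an odd prime power (or 4). Hence Gal(Q(zeta_1867)/Q) ≅ Z/1866Z.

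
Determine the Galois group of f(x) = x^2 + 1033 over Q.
Gal(K/Q) = Z/2Z (cyclic of order 2)

x^2 + 1033 is irreducible over Q since -1033 is not a rational square. The splitting field Q(sqrt(-1033)) has degree 2 over Q, and its unique nontrivial automorphism is sqrt(-1033) ↦ -sqrt(-1033). Hence Gal(Q(sqrt(-1033))/Q) = Z/2Z.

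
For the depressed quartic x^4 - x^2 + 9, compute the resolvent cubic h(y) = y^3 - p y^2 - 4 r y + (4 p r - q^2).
h(y) = y^3 + y^2 - 36*y - 36

Identify coefficients: p = -1, q = 0, r = 9.
Plug into h(y) = y^3 - p y^2 - 4 r y + (4 p r - q^2):
  h(y) = y^3 - (-1) y^2 - 4*(9) y + (4*(-1)*(9) - (0)^2)
       = y^3 + (1) y^2 + (-36) y + (-36).
Simplifying: h(y) = y^3 + y^2 - 36*y - 36.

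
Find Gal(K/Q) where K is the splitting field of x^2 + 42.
Gal(K/Q) = Z/2Z (cyclic of order 2)

x^2 + 42 is irreducible over Q since -42 is not a rational square. The splitting field Q(sqrt(-42)) has degree 2 over Q, and its unique nontrivial automorphism is sqrt(-42) ↦ -sqrt(-42). Hence Gal(Q(sqrt(-42))/Q) = Z/2Z.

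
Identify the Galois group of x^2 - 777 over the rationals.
Gal(K/Q) = Z/2Z (cyclic of order 2)

x^2 - 777 is irreducible over Q since 777 is not a rational square. The splitting field Q(sqrt(777)) has degree 2 over Q, and its unique nontrivial automorphism is sqrt(777) ↦ -sqrt(777). Hence Gal(Q(sqrt(777))/Q) = Z/2Z.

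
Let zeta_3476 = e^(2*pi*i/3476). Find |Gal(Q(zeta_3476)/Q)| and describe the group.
|Gal(Q(zeta_3476)/Q)| = phi(3476) = 1560; group ≅ (Z/3476Z)^* ≅ Z/2Z × Z/10Z × Z/78Z

The n-th cyclotomic polynomial Φ_3476(x) is the minimal polynomial of zeta_3476 over Q and has degree phi(3476) = 1560. So Q(zeta_3476) is a degree-1560 Galois extension with Galois group (Z/3476Z)^*. By CRT, (Z/3476Z)^* ≅ (Z/4Z)^* × (Z/11Z)^* × (Z/79Z)^*. Each prime-power unit group is (Z/4Z)^* ≅ Z/2Z; (Z/11Z)^* ≅ Z/10Z; (Z/79Z)^* ≅ Z/78Z. Hence Gal(Q(zeta_3476)/Q) ≅ Z/2Z × Z/10Z × Z/78Z.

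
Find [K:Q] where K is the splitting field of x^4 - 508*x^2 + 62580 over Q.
[K:Q] = 4

f factors as (x^2 - 210)(x^2 - 298); the splitting field is K = Q(sqrt(210), sqrt(298)). Since 210, 298, and 62580 are all non-squares in Q, the three subfields Q(sqrt(210)), Q(sqrt(298)), Q(sqrt(62580)) are distinct degree-2 extensions, so [K:Q] = 4 (Klein four Galois group).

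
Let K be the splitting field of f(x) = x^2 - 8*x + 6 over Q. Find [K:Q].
[K:Q] = 2

The discriminant of x^2 + (-8)*x + (6) is b^2 - 4c = 64 - (24) = 40. Since 40 is not a perfect square in Q, the polynomial is irreducible over Q. Its two roots generate a degree-2 extension, so [K:Q] = 2.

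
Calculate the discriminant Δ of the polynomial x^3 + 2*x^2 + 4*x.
Δ = -192

For x^3 + a x^2 + b x + c the discriminant is Δ = 18 a b c - 4 a^3 c + a^2 b^2 - 4 b^3 - 27 c^2.
Plug a = 2, b = 4, c = 0:
  18*(2)*(4)*(0) - 4*(2)^3*(0) + (2)^2*(4)^2 - 4*(4)^3 - 27*(0)^2
  = 0 + (0) + 64 + (-256) + (0)
  = -192.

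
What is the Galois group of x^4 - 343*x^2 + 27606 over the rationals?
Gal(K/Q) = V_4 (Klein four-group, Z/2Z × Z/2Z)

f factors as (x^2 - 214)(x^2 - 129), so the splitting field is K = Q(sqrt(214), sqrt(129)). The elements 214, 129, 27606 are all non-squares in Q, so sqrt(214) and sqrt(129) generate independent quadratic extensions. Thus [K:Q] = 4 and Gal(K/Q) is generated by the two order-2 automorphisms sqrt(214) ↦ -sqrt(214) and sqrt(129) ↦ -sqrt(129), giving V_4.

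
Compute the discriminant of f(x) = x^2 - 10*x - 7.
Δ = 128

For a quadratic a x^2 + b x + c the discriminant is Δ = b^2 - 4ac = (-10)^2 - 4*(1)*(-7) = 100 - (-28) = 128.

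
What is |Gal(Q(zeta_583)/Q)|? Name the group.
|Gal(Q(zeta_583)/Q)| = phi(583) = 520; group ≅ (Z/583Z)^* ≅ Z/10Z × Z/52Z

The n-th cyclotomic polynomial Φ_583(x) is the minimal polynomial of zeta_583 over Q and has degree phi(583) = 520. So Q(zeta_583) is a degree-520 Galois extension with Galois group (Z/583Z)^*. By CRT, (Z/583Z)^* ≅ (Z/11Z)^* × (Z/53Z)^*. Each prime-power unit group is (Z/11Z)^* ≅ Z/10Z; (Z/53Z)^* ≅ Z/52Z. Hence Gal(Q(zeta_583)/Q) ≅ Z/10Z × Z/52Z.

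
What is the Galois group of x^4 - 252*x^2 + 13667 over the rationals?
Gal(K/Q) = V_4 (Klein four-group, Z/2Z × Z/2Z)

f factors as (x^2 - 79)(x^2 - 173), so the splitting field is K = Q(sqrt(79), sqrt(173)). The elements 79, 173, 13667 are all non-squares in Q, so sqrt(79) and sqrt(173) generate independent quadratic extensions. Thus [K:Q] = 4 and Gal(K/Q) is generated by the two order-2 automorphisms sqrt(79) ↦ -sqrt(79) and sqrt(173) ↦ -sqrt(173), giving V_4.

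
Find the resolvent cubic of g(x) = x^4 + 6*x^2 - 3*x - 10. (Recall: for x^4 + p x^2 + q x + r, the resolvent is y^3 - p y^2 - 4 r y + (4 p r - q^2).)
h(y) = y^3 - 6*y^2 + 40*y - 249

Identify coefficients: p = 6, q = -3, r = -10.
Plug into h(y) = y^3 - p y^2 - 4 r y + (4 p r - q^2):
  h(y) = y^3 - (6) y^2 - 4*(-10) y + (4*(6)*(-10) - (-3)^2)
       = y^3 + (-6) y^2 + (40) y + (-249).
Simplifying: h(y) = y^3 - 6*y^2 + 40*y - 249.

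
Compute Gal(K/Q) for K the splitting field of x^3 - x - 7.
Gal(K/Q) = S_3 (symmetric group of order 6)

Compute the discriminant of x^3 + (0)*x^2 + (-1)*x + (-7): Δ = -1319. Since Δ is not a rational square, the Galois group is not contained in A_3; it must be the full S_3 (irreducibility of the cubic rules out anything smaller).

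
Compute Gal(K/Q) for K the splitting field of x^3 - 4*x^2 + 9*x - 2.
Gal(K/Q) = S_3 (symmetric group of order 6)

Compute the discriminant of x^3 + (-4)*x^2 + (9)*x + (-2): Δ = -944. Since Δ is not a rational square, the Galois group is not contained in A_3; it must be the full S_3 (irreducibility of the cubic rules out anything smaller).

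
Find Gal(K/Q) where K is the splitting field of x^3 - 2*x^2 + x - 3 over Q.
Gal(K/Q) = S_3 (symmetric group of order 6)

Compute the discriminant of x^3 + (-2)*x^2 + (1)*x + (-3): Δ = -231. Since Δ is not a rational square, the Galois group is not contained in A_3; it must be the full S_3 (irreducibility of the cubic rules out anything smaller).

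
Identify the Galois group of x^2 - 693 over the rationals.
Gal(K/Q) = Z/2Z (cyclic of order 2)

x^2 - 693 is irreducible over Q since 693 is not a rational square. The splitting field Q(sqrt(693)) has degree 2 over Q, and its unique nontrivial automorphism is sqrt(693) ↦ -sqrt(693). Hence Gal(Q(sqrt(693))/Q) = Z/2Z.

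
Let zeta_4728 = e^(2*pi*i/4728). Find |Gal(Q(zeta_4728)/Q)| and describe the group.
|Gal(Q(zeta_4728)/Q)| = phi(4728) = 1568; group ≅ (Z/4728Z)^* ≅ Z/2Z × Z/2Z × Z/2Z × Z/196Z

The n-th cyclotomic polynomial Φ_4728(x) is the minimal polynomial of zeta_4728 over Q and has degree phi(4728) = 1568. So Q(zeta_4728) is a degree-1568 Galois extension with Galois group (Z/4728Z)^*. By CRT, (Z/4728Z)^* ≅ (Z/8Z)^* × (Z/3Z)^* × (Z/197Z)^*. Each prime-power unit group is (Z/8Z)^* ≅ Z/2Z × Z/2Z; (Z/3Z)^* ≅ Z/2Z; (Z/197Z)^* ≅ Z/196Z. Hence Gal(Q(zeta_4728)/Q) ≅ Z/2Z × Z/2Z × Z/2Z × Z/196Z.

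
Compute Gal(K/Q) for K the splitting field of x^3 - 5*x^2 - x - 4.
Gal(K/Q) = S_3 (symmetric group of order 6)

Compute the discriminant of x^3 + (-5)*x^2 + (-1)*x + (-4): Δ = -2763. Since Δ is not a rational square, the Galois group is not contained in A_3; it must be the full S_3 (irreducibility of the cubic rules out anything smaller).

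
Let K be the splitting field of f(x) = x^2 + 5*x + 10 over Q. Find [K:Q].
[K:Q] = 2

The discriminant of x^2 + (5)*x + (10) is b^2 - 4c = 25 - (40) = -15. Since -15 is not a perfect square in Q, the polynomial is irreducible over Q. Its two roots generate a degree-2 extension, so [K:Q] = 2.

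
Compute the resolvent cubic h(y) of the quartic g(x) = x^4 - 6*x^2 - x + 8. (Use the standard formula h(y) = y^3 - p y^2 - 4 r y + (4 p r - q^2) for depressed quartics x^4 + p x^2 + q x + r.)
h(y) = y^3 + 6*y^2 - 32*y - 193

Identify coefficients: p = -6, q = -1, r = 8.
Plug into h(y) = y^3 - p y^2 - 4 r y + (4 p r - q^2):
  h(y) = y^3 - (-6) y^2 - 4*(8) y + (4*(-6)*(8) - (-1)^2)
       = y^3 + (6) y^2 + (-32) y + (-193).
Simplifying: h(y) = y^3 + 6*y^2 - 32*y - 193.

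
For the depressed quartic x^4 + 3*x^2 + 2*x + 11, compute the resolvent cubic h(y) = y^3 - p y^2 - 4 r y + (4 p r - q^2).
h(y) = y^3 - 3*y^2 - 44*y + 128

Identify coefficients: p = 3, q = 2, r = 11.
Plug into h(y) = y^3 - p y^2 - 4 r y + (4 p r - q^2):
  h(y) = y^3 - (3) y^2 - 4*(11) y + (4*(3)*(11) - (2)^2)
       = y^3 + (-3) y^2 + (-44) y + (128).
Simplifying: h(y) = y^3 - 3*y^2 - 44*y + 128.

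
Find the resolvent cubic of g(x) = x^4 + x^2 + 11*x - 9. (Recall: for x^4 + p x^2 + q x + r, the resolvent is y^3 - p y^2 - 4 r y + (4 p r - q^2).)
h(y) = y^3 - y^2 + 36*y - 157

Identify coefficients: p = 1, q = 11, r = -9.
Plug into h(y) = y^3 - p y^2 - 4 r y + (4 p r - q^2):
  h(y) = y^3 - (1) y^2 - 4*(-9) y + (4*(1)*(-9) - (11)^2)
       = y^3 + (-1) y^2 + (36) y + (-157).
Simplifying: h(y) = y^3 - y^2 + 36*y - 157.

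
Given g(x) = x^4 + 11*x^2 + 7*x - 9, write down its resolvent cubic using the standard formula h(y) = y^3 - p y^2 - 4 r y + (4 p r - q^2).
h(y) = y^3 - 11*y^2 + 36*y - 445

Identify coefficients: p = 11, q = 7, r = -9.
Plug into h(y) = y^3 - p y^2 - 4 r y + (4 p r - q^2):
  h(y) = y^3 - (11) y^2 - 4*(-9) y + (4*(11)*(-9) - (7)^2)
       = y^3 + (-11) y^2 + (36) y + (-445).
Simplifying: h(y) = y^3 - 11*y^2 + 36*y - 445.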